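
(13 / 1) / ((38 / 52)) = 338 / 19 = 17.79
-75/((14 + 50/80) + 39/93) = -18600/3731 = -4.99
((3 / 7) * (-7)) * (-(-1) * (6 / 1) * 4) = -72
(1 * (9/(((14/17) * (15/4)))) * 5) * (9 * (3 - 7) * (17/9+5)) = -25296/7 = -3613.71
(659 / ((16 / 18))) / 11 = 5931 / 88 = 67.40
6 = 6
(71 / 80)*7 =497 / 80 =6.21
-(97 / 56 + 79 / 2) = -2309 / 56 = -41.23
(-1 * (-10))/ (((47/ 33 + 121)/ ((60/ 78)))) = 165/ 2626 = 0.06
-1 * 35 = -35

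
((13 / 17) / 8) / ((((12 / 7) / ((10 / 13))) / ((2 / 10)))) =7 / 816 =0.01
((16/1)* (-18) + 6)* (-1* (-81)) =-22842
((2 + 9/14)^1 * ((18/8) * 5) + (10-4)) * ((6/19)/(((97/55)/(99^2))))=3235947165/51604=62707.29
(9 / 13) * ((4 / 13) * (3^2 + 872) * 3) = 95148 / 169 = 563.01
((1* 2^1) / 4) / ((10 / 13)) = 13 / 20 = 0.65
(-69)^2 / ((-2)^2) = 4761 / 4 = 1190.25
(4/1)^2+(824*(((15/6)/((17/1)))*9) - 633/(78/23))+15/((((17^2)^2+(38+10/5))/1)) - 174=27550319013/36933962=745.93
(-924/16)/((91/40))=-330/13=-25.38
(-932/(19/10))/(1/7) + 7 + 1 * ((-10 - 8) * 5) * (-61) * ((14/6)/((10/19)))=397334/19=20912.32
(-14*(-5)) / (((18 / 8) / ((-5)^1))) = -1400 / 9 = -155.56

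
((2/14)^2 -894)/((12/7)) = -43805/84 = -521.49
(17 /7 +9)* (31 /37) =9.58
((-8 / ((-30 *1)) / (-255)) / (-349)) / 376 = 1 / 125482950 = 0.00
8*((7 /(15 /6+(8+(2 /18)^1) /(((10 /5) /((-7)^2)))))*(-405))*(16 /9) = -362880 /1811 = -200.38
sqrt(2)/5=0.28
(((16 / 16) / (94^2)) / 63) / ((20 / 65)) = 13 / 2226672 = 0.00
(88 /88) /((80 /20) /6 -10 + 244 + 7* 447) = 3 /10091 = 0.00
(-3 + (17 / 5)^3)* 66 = 299508 / 125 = 2396.06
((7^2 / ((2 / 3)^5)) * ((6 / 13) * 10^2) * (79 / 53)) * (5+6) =776038725 / 2756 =281581.54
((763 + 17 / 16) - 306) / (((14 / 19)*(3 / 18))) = 59679 / 16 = 3729.94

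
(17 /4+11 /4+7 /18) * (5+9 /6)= 48.03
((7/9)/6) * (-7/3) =-49/162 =-0.30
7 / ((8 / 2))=7 / 4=1.75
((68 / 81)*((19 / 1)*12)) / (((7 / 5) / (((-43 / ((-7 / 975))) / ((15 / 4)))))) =288891200 / 1323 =218360.70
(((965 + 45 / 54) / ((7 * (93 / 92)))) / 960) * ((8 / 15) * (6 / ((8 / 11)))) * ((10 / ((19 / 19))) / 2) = 293227 / 93744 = 3.13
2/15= 0.13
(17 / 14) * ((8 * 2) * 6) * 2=1632 / 7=233.14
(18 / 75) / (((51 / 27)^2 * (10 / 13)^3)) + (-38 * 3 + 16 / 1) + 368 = 975908871 / 3612500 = 270.15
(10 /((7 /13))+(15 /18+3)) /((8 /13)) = 12233 /336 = 36.41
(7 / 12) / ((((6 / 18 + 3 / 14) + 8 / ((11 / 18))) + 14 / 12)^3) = 0.00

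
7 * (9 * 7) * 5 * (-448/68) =-246960/17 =-14527.06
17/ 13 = 1.31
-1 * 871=-871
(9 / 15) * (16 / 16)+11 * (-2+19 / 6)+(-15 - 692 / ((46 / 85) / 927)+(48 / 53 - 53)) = -43350243683 / 36570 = -1185404.53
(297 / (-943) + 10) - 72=-58763 / 943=-62.31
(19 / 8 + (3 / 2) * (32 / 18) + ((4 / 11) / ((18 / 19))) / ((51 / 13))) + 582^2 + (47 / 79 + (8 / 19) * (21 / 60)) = 102683240283347 / 303141960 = 338729.88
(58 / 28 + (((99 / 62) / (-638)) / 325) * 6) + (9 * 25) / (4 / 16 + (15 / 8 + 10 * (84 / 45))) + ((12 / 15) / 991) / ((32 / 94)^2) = 834996567037263 / 64728458849600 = 12.90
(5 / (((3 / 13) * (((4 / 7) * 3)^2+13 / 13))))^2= 10144225 / 335241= 30.26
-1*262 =-262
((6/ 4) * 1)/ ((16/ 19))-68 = -2119/ 32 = -66.22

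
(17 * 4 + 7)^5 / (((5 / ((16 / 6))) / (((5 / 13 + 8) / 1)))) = 137953125000 / 13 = 10611778846.15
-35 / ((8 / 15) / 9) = -590.62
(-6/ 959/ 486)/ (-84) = 1/ 6525036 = 0.00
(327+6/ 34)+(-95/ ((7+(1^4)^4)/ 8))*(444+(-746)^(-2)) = -395960022583/ 9460772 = -41852.82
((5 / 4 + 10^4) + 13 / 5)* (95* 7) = 26610241 / 4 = 6652560.25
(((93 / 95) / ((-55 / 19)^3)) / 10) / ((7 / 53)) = -1779369 / 58231250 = -0.03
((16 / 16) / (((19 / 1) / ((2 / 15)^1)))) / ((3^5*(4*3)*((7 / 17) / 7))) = 17 / 415530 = 0.00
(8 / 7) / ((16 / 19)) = 19 / 14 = 1.36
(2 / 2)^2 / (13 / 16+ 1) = 16 / 29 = 0.55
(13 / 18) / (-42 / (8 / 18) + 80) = -13 / 261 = -0.05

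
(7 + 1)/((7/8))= 64/7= 9.14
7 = 7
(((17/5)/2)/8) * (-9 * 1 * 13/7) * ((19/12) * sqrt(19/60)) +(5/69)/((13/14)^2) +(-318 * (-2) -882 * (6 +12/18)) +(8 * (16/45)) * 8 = -5224.33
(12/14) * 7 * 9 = 54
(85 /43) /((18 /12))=170 /129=1.32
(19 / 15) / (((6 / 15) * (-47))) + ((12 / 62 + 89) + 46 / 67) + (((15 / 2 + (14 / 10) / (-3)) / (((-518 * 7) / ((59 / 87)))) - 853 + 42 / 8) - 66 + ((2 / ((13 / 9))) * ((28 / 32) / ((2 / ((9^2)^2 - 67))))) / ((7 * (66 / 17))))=-179455754909473681 / 264221829111240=-679.19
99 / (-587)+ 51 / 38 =26175 / 22306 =1.17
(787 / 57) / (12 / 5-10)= -1.82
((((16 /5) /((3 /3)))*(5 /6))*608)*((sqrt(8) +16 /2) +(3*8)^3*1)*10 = 97280*sqrt(2) /3 +672788480 /3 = 224308684.90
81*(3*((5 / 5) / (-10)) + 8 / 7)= 4779 / 70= 68.27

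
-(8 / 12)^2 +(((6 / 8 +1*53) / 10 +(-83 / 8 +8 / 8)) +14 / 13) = -394 / 117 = -3.37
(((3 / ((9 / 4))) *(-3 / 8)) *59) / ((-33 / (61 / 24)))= 3599 / 1584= 2.27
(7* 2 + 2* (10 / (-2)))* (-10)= -40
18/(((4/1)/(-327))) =-2943/2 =-1471.50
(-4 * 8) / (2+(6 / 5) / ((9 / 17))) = -15 / 2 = -7.50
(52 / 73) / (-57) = -52 / 4161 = -0.01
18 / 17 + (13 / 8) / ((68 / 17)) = 797 / 544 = 1.47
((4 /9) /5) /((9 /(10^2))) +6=566 /81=6.99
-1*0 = 0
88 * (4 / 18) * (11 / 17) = 1936 / 153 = 12.65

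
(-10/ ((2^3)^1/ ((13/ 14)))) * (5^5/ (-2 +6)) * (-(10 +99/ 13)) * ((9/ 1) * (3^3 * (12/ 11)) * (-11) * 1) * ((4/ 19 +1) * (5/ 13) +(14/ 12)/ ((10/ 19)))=-6912574678125/ 55328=-124938090.63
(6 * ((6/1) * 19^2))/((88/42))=68229/11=6202.64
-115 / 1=-115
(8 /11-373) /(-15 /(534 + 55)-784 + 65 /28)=67534740 /141810493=0.48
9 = 9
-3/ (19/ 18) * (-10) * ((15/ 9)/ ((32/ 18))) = 2025/ 76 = 26.64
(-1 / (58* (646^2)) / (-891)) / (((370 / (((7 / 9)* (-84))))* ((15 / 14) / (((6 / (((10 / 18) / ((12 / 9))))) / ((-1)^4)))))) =-1372 / 12467876268375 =-0.00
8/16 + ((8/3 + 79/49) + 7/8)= 6649/1176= 5.65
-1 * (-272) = 272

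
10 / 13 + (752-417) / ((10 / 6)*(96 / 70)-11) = -29875 / 793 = -37.67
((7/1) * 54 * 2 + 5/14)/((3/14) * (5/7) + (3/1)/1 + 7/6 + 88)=222369/27142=8.19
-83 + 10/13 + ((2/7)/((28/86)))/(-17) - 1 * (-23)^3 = 130865407/10829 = 12084.72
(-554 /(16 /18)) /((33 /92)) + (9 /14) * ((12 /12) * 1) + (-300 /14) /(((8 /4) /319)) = -793833 /154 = -5154.76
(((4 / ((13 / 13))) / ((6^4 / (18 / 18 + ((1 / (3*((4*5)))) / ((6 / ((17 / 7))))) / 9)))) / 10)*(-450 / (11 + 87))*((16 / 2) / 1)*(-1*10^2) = 567425 / 500094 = 1.13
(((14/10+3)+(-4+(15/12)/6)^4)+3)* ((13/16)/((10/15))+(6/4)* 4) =27346589809/17694720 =1545.47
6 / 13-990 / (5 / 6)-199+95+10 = -16660 / 13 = -1281.54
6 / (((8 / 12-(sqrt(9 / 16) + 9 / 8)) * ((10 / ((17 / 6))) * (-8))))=51 / 290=0.18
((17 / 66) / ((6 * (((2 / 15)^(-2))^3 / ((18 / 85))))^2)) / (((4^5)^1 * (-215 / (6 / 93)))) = -4 / 1347583308013916015625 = -0.00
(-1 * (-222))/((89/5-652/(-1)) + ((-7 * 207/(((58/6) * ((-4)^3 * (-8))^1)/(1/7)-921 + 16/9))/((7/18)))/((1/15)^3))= 67384770/90130493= 0.75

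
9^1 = 9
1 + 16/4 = 5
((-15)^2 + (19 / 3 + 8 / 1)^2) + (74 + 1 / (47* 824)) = 175825129 / 348552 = 504.44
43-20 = 23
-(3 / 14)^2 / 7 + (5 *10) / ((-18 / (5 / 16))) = -43199 / 49392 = -0.87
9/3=3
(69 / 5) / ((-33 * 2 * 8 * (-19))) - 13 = -217337 / 16720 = -13.00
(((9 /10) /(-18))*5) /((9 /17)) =-17 /36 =-0.47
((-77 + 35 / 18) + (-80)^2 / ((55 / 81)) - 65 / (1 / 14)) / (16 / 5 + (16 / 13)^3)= 1666.63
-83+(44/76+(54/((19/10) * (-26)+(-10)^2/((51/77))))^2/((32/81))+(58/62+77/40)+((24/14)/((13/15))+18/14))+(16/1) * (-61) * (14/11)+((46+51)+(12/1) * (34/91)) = -9623055636283014539/7911876490538020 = -1216.28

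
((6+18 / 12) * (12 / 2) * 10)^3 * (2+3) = 455625000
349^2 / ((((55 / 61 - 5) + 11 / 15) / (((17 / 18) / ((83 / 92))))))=-29050756510 / 766671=-37892.08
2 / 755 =0.00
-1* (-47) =47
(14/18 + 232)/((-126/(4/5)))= -838/567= -1.48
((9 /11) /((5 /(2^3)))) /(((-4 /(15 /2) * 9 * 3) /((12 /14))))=-6 /77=-0.08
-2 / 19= -0.11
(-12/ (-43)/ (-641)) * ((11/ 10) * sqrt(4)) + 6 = 826758/ 137815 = 6.00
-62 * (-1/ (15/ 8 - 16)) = -496/ 113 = -4.39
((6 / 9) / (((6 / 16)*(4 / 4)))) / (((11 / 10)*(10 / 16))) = 256 / 99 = 2.59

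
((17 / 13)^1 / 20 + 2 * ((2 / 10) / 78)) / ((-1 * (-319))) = 1 / 4524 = 0.00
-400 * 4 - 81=-1681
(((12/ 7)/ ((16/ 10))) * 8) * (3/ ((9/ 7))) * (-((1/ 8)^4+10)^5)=-576531124483658875904005/ 288230376151711744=-2000244.15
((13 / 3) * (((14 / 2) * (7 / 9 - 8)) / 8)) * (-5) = 29575 / 216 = 136.92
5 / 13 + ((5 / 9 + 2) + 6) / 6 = 1.81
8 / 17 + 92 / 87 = 2260 / 1479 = 1.53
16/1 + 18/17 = 290/17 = 17.06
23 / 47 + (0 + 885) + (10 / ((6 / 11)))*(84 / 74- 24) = 810896 / 1739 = 466.30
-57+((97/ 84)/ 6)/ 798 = -22924847/ 402192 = -57.00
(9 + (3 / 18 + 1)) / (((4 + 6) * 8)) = 61 / 480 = 0.13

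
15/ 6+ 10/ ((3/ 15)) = 105/ 2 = 52.50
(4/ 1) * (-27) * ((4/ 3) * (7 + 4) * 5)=-7920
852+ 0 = 852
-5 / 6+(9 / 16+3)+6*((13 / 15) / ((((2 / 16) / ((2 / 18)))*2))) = 3629 / 720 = 5.04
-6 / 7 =-0.86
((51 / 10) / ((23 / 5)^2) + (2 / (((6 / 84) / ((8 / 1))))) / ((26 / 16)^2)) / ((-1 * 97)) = -15210583 / 17343794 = -0.88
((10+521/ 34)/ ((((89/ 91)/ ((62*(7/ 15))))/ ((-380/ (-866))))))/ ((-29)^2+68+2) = 215360782/ 596822519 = 0.36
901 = 901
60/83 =0.72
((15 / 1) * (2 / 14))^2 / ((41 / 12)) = 2700 / 2009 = 1.34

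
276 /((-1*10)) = -138 /5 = -27.60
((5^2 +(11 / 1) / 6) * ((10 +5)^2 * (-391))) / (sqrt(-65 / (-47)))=-944265 * sqrt(3055) / 26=-2007364.09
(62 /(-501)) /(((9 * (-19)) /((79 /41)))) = 4898 /3512511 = 0.00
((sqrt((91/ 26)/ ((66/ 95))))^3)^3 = 195562950625* sqrt(21945)/ 20037321216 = 1445.82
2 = 2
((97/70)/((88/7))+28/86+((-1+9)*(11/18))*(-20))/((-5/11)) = 33150781/154800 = 214.15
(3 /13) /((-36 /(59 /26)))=-59 /4056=-0.01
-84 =-84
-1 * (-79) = 79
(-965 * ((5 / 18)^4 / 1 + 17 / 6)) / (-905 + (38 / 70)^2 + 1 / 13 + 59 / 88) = 50384710250875 / 16623036743202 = 3.03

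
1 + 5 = 6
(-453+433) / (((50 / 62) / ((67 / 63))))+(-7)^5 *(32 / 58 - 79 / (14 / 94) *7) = 569979163573 / 9135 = 62395091.80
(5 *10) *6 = 300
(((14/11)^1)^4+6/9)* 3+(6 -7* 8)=-587520/14641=-40.13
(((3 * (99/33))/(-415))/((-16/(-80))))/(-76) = 9/6308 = 0.00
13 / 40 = 0.32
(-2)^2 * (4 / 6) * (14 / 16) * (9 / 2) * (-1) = -21 / 2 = -10.50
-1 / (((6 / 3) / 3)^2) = -9 / 4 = -2.25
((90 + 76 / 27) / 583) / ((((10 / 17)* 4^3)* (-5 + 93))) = 21301 / 443266560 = 0.00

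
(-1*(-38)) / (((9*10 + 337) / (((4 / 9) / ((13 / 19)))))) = 2888 / 49959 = 0.06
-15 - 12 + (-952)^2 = 906277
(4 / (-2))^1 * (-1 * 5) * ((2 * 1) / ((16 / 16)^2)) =20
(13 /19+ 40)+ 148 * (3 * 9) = 76697 /19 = 4036.68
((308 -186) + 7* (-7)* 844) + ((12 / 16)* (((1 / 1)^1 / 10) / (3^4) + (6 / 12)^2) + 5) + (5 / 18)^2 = -267162199 / 6480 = -41228.73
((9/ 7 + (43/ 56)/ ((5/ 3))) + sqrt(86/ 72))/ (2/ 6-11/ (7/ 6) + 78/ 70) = -1467/ 6704-35 * sqrt(43)/ 1676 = -0.36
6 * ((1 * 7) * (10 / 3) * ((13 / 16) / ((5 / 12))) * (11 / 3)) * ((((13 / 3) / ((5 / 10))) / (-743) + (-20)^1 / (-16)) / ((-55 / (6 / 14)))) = -143533 / 14860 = -9.66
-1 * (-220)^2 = -48400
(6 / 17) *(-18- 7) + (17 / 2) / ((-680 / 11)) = -12187 / 1360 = -8.96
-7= -7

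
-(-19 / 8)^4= -130321 / 4096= -31.82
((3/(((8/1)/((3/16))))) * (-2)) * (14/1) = -63/32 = -1.97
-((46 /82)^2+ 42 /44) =-1.27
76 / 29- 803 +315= -14076 / 29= -485.38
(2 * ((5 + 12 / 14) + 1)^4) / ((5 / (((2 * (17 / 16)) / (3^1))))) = 7520256 / 12005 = 626.43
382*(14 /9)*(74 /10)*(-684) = -15038576 /5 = -3007715.20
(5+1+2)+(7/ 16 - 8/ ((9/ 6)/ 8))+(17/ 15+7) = -6263/ 240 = -26.10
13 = 13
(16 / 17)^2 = 0.89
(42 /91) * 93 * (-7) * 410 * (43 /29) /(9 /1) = -7651420 /377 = -20295.54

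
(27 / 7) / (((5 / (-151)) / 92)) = -10716.69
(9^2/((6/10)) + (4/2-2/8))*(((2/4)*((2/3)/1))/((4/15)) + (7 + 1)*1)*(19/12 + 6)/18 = 1841749/3456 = 532.91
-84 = -84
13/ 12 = 1.08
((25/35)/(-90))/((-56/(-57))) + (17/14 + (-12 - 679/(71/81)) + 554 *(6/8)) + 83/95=-5854759819/15864240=-369.05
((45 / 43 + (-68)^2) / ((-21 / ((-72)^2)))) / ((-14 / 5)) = 122735520 / 301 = 407759.20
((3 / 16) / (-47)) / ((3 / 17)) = -17 / 752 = -0.02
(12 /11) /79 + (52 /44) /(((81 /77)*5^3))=200579 /8798625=0.02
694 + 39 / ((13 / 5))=709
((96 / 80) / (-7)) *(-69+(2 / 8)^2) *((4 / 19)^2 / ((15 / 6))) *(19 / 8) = 0.50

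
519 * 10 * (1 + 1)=10380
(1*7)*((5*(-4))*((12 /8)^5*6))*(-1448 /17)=9236430 /17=543319.41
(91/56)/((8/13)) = 169/64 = 2.64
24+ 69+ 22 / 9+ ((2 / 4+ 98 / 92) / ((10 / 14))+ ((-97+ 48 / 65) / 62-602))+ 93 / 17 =-7097113787 / 14181570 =-500.45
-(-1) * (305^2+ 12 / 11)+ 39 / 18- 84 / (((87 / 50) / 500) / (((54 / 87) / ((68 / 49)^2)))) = 1367496073385 / 16041234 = 85248.81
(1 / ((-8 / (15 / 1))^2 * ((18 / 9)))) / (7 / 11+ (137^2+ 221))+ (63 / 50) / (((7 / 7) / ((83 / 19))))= 5.50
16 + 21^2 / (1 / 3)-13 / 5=6682 / 5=1336.40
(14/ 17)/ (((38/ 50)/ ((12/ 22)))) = 2100/ 3553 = 0.59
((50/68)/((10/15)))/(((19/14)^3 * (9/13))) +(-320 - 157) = -166635943/349809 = -476.36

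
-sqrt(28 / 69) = -2 * sqrt(483) / 69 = -0.64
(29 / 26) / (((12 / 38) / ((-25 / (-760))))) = 145 / 1248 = 0.12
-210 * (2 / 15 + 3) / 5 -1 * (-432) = 1502 / 5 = 300.40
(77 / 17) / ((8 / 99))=7623 / 136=56.05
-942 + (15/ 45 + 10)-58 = -2969/ 3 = -989.67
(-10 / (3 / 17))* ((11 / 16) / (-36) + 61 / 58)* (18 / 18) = -1466165 / 25056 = -58.52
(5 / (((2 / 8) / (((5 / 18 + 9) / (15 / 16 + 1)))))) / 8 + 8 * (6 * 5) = 70300 / 279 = 251.97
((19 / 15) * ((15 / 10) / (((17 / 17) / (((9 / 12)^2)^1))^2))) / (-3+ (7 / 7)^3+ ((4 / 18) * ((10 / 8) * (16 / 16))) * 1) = -13851 / 39680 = -0.35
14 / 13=1.08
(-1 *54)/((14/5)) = -135/7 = -19.29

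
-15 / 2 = -7.50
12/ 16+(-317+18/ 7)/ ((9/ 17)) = -149479/ 252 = -593.17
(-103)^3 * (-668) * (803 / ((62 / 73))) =21394224380342 / 31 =690136270333.61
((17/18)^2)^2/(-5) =-83521/524880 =-0.16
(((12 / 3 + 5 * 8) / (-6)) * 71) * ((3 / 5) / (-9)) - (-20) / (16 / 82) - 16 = 10909 / 90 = 121.21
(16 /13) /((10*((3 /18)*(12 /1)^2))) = 1 /195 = 0.01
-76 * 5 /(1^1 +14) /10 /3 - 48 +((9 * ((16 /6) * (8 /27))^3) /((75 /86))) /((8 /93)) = 15254098 /1476225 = 10.33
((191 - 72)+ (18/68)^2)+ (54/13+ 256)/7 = 156.23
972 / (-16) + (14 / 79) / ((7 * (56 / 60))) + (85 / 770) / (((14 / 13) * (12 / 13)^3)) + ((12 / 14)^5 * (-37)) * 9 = -21670273519687 / 100951716096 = -214.66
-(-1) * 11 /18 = 11 /18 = 0.61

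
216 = 216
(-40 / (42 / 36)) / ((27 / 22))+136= 6808 / 63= 108.06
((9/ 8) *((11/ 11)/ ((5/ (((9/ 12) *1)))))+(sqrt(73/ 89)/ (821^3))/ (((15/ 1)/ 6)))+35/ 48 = 2 *sqrt(6497)/ 246257509145+431/ 480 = 0.90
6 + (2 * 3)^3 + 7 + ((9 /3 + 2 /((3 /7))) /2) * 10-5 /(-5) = 805 /3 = 268.33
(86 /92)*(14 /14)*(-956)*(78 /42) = -267202 /161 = -1659.64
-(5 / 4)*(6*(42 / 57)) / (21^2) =-5 / 399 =-0.01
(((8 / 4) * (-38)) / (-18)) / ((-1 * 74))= -19 / 333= -0.06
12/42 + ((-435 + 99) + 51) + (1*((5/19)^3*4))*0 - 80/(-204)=-284.32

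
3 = 3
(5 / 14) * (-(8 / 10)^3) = -32 / 175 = -0.18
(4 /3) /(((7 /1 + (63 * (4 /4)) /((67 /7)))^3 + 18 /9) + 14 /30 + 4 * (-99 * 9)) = -6015260 /4764096749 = -0.00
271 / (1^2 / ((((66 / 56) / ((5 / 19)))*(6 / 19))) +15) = 26829 / 1555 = 17.25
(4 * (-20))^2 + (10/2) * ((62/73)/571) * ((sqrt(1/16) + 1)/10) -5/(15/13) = 3199087349/500196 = 6395.67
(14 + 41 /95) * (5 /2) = 1371 /38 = 36.08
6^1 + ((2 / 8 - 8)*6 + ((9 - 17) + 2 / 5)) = -481 / 10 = -48.10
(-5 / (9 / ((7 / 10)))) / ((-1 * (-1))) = -7 / 18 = -0.39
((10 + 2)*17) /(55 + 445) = 51 /125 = 0.41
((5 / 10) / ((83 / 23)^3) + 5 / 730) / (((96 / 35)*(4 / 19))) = 485442685 / 16028333184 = 0.03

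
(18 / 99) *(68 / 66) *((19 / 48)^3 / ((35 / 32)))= 116603 / 10977120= 0.01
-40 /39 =-1.03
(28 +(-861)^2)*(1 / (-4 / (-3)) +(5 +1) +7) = 40774195 / 4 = 10193548.75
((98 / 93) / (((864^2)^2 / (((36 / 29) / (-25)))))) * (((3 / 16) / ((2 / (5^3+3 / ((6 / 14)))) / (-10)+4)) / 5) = -77 / 87438411812044800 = -0.00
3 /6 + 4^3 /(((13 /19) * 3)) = 2471 /78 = 31.68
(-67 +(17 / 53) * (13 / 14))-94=-119241 / 742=-160.70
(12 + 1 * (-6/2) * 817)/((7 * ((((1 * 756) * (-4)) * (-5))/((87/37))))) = -7859/145040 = -0.05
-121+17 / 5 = -588 / 5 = -117.60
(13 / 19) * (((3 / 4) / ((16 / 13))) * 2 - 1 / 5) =2119 / 3040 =0.70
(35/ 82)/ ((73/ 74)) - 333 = -332.57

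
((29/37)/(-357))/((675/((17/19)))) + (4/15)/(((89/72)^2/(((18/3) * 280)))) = 23143092711091/78932963025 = 293.20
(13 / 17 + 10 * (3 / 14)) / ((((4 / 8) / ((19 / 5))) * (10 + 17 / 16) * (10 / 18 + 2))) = 631104 / 807415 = 0.78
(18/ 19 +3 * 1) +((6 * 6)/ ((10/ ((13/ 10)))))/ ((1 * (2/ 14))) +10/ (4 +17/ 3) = 519894/ 13775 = 37.74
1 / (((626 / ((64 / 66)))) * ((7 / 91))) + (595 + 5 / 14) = 86095127 / 144606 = 595.38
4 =4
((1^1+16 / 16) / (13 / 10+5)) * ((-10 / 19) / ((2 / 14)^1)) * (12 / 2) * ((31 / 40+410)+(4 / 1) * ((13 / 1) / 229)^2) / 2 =-4308425555 / 2989137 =-1441.36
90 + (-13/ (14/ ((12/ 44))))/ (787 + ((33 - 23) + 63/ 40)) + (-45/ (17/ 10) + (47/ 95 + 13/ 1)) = 1058683706/ 13744885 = 77.02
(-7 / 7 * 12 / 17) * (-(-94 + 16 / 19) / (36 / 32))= -18880 / 323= -58.45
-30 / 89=-0.34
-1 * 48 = -48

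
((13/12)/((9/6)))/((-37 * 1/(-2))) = 13/333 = 0.04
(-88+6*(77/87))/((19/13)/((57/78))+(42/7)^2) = -1199/551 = -2.18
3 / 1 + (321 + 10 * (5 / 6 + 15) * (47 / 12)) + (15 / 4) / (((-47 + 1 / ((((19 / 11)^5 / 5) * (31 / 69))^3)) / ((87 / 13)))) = 943.60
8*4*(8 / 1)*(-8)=-2048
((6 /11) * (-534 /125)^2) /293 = 0.03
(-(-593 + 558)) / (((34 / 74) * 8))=1295 / 136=9.52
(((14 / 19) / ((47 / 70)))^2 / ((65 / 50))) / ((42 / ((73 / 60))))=2503900 / 93301533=0.03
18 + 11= 29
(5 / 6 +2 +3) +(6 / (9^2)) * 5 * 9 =55 / 6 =9.17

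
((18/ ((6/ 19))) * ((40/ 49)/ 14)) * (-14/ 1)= -2280/ 49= -46.53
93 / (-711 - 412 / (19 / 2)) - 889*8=-101938063 / 14333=-7112.12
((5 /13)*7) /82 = 35 /1066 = 0.03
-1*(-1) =1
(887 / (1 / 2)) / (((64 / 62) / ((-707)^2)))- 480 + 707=13744351585 / 16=859021974.06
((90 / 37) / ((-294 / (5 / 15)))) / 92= -5 / 166796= -0.00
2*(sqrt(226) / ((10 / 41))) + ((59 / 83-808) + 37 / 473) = -31690294 / 39259 + 41*sqrt(226) / 5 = -683.94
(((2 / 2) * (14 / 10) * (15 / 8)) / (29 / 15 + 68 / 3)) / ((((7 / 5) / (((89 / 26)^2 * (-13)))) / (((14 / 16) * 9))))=-12475575 / 136448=-91.43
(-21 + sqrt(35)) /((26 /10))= -105 /13 + 5 * sqrt(35) /13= -5.80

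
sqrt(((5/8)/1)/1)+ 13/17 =1.56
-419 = -419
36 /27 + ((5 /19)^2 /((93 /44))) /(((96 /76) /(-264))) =-3248 /589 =-5.51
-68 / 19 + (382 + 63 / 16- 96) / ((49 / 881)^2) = 68408994413 / 729904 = 93723.28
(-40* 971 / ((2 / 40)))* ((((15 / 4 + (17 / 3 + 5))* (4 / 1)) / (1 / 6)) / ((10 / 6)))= -161263680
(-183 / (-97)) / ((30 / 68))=2074 / 485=4.28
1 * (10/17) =10/17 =0.59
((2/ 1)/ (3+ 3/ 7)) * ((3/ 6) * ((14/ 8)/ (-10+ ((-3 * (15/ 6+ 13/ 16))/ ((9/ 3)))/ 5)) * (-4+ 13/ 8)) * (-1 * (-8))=4655/ 5118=0.91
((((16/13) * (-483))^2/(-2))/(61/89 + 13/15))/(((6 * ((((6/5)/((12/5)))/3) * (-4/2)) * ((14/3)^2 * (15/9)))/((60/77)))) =4118645880/3370367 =1222.02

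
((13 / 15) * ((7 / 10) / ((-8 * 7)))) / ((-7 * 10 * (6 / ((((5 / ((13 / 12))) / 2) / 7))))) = 1 / 117600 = 0.00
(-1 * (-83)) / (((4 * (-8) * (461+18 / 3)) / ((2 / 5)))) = -83 / 37360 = -0.00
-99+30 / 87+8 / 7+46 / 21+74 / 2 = -5074 / 87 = -58.32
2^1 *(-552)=-1104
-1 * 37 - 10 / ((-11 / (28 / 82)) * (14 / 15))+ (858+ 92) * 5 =2125713 / 451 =4713.33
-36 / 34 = -18 / 17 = -1.06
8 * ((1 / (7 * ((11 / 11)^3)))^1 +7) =400 / 7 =57.14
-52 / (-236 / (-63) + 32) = -819 / 563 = -1.45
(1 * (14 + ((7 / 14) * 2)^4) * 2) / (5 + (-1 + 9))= 30 / 13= 2.31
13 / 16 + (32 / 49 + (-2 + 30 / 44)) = 1271 / 8624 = 0.15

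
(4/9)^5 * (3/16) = 64/19683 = 0.00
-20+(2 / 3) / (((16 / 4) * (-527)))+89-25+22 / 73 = 10225835 / 230826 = 44.30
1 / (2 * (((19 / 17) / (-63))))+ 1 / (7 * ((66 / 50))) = -246451 / 8778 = -28.08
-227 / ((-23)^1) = 227 / 23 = 9.87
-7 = -7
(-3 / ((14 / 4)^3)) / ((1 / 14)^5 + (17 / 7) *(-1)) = 12544 / 435381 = 0.03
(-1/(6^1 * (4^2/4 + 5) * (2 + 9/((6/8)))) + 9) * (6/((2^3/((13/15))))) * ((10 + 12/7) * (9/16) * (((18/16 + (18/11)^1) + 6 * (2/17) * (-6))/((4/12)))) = -32633991/191488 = -170.42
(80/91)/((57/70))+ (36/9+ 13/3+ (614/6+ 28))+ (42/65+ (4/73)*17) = 141.32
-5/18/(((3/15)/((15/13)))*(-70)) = 25/1092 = 0.02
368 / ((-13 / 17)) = -6256 / 13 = -481.23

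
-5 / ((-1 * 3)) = 5 / 3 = 1.67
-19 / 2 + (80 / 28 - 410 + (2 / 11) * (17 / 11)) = -705317 / 1694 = -416.36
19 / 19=1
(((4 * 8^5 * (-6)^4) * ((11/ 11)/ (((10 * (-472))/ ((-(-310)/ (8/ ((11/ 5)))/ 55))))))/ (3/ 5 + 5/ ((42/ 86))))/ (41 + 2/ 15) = -125.13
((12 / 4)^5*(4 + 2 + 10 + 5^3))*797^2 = 21764165967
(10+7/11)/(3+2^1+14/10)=585/352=1.66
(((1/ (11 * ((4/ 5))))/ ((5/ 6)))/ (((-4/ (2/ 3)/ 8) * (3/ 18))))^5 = -248832/ 161051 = -1.55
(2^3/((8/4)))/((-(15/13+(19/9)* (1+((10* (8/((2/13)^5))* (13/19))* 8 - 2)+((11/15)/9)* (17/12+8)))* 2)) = -379080/2033052076381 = -0.00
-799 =-799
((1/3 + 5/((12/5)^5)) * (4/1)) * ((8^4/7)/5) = 1577104/8505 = 185.43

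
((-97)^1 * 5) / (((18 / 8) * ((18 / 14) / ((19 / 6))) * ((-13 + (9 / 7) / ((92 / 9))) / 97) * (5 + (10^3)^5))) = 1611799336 / 402942600000002014713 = 0.00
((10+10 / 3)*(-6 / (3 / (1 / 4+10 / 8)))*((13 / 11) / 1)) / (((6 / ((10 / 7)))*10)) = -260 / 231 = -1.13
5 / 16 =0.31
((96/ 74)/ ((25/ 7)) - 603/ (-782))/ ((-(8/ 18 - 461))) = 7384743/ 2998285750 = 0.00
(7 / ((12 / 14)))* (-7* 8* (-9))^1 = 4116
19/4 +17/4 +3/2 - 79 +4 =-129/2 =-64.50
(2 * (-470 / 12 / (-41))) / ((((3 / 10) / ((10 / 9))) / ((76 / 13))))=1786000 / 43173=41.37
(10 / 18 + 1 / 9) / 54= 1 / 81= 0.01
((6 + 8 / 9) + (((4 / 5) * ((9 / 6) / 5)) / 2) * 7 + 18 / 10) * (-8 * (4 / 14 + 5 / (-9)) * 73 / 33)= 45.50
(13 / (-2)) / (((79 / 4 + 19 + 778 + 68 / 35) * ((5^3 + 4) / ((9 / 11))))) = -2730 / 54213841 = -0.00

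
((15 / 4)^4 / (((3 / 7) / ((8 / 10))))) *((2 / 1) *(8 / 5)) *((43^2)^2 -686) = 16150593375 / 4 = 4037648343.75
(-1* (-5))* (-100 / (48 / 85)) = -10625 / 12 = -885.42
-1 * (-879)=879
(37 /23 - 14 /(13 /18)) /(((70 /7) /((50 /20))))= -5315 /1196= -4.44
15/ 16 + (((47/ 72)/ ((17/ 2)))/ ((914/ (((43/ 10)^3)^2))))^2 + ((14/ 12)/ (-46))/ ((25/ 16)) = 8660161552311559719205607/ 7196528866752000000000000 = 1.20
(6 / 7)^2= 36 / 49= 0.73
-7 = -7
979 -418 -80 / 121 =67801 / 121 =560.34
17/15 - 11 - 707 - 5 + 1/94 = -1017817/1410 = -721.86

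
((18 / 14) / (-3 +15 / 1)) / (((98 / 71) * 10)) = 213 / 27440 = 0.01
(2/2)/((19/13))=13/19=0.68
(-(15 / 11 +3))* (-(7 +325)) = 1448.73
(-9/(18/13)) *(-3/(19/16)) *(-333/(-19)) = 103896/361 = 287.80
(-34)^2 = 1156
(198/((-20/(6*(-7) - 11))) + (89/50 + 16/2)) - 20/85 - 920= -163946/425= -385.76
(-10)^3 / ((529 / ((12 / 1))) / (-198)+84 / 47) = -111672000 / 174721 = -639.14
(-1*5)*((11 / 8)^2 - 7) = 1635 / 64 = 25.55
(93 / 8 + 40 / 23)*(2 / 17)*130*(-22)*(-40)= 70327400 / 391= 179865.47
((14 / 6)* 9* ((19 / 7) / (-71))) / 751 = -57 / 53321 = -0.00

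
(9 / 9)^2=1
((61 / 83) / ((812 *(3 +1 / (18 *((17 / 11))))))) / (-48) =-3111 / 500887072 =-0.00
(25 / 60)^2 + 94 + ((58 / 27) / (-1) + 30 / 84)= 279365 / 3024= 92.38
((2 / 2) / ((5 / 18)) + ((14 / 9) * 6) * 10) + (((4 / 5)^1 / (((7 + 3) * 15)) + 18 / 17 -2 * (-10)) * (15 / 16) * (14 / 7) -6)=332593 / 2550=130.43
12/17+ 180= 3072/17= 180.71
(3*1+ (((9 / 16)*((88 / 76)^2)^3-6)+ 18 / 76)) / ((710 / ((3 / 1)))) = -397314009 / 66805151020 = -0.01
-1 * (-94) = 94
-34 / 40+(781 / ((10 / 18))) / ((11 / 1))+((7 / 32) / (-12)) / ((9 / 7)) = 2193451 / 17280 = 126.94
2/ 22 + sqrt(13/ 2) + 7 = sqrt(26)/ 2 + 78/ 11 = 9.64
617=617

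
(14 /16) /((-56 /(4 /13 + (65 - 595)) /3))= 10329 /416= 24.83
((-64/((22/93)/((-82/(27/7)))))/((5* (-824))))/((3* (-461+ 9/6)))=142352/140565645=0.00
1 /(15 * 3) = 1 /45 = 0.02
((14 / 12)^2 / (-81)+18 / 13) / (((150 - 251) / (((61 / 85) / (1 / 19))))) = -60095309 / 325440180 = -0.18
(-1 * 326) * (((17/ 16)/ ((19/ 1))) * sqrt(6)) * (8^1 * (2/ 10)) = -2771 * sqrt(6)/ 95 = -71.45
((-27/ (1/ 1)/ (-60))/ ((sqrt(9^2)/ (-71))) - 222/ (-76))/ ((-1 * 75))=239/ 28500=0.01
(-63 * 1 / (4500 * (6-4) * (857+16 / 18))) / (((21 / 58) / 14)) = -87 / 275750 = -0.00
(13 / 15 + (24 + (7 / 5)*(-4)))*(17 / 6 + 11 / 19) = 112421 / 1710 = 65.74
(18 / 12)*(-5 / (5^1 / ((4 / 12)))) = -1 / 2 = -0.50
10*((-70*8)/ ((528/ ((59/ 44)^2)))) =-609175/ 31944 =-19.07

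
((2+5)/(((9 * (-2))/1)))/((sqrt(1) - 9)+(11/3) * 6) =-1/36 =-0.03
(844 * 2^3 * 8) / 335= 54016 / 335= 161.24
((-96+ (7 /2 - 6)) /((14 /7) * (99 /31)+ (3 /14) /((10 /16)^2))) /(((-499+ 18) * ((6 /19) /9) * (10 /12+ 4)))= 0.17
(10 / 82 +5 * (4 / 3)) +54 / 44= 21691 / 2706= 8.02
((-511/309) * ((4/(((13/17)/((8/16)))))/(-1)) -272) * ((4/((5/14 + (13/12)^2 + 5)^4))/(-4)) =370024367505408000/2514641029787809819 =0.15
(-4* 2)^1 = -8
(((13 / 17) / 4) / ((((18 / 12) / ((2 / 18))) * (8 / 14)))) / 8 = 91 / 29376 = 0.00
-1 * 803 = -803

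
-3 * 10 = -30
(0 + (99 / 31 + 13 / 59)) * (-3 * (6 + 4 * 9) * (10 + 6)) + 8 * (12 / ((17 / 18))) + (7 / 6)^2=-7588495259 / 1119348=-6779.39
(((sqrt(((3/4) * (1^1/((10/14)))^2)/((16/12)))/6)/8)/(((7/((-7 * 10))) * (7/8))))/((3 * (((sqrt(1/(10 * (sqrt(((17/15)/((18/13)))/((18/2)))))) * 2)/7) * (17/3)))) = -7 * 2210^(1/4) * 3^(3/4)/1224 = -0.09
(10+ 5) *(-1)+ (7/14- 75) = -179/2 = -89.50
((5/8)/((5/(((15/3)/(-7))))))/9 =-5/504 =-0.01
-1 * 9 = -9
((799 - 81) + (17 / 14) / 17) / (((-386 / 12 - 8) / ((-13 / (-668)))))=-392067 / 1126916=-0.35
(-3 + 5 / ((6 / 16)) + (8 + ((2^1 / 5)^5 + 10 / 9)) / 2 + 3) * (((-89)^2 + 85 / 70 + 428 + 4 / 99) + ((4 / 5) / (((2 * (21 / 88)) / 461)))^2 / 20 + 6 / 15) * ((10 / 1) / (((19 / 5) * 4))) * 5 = 23318483059309607 / 10369012500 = 2248862.47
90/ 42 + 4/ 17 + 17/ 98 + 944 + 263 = 2015113/ 1666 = 1209.55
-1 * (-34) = 34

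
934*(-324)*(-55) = 16643880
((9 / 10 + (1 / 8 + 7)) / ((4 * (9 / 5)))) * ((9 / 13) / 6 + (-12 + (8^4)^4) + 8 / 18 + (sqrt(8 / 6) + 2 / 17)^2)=107 * sqrt(3) / 612 + 2036747864928652991449 / 6492096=313727317792074.39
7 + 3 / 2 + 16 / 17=321 / 34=9.44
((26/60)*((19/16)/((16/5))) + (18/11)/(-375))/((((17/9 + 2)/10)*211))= 991227/519904000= 0.00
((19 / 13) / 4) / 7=0.05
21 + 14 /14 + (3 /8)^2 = 1417 /64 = 22.14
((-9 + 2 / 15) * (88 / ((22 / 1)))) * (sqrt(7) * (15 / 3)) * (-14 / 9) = 7448 * sqrt(7) / 27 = 729.84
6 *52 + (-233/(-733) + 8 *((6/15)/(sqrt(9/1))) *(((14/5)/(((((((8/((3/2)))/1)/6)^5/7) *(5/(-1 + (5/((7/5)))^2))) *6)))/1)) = 958998917/2932000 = 327.08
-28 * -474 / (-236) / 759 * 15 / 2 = -0.56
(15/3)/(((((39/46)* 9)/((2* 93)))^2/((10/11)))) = 406695200/150579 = 2700.88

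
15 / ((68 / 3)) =45 / 68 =0.66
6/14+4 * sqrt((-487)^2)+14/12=81883/42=1949.60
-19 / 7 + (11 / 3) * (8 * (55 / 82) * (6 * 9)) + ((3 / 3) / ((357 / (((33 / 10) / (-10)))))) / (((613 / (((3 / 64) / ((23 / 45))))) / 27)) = 93308706619061 / 88049946880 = 1059.72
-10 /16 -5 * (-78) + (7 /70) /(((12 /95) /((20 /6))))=28225 /72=392.01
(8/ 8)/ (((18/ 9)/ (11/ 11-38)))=-37/ 2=-18.50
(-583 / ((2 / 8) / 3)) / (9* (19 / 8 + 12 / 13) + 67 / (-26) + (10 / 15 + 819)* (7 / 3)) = -6548256 / 1815523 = -3.61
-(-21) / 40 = 0.52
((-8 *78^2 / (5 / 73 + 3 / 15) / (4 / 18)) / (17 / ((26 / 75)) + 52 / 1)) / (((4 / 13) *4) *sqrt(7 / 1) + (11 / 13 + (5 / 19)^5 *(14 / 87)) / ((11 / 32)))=9485176108771360438021937070 / 2167001452549404451394281 - 4741450027179106733376312285 *sqrt(7) / 2167001452549404451394281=-1411.87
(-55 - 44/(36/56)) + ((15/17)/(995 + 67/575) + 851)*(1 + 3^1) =71799445025/21886344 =3280.56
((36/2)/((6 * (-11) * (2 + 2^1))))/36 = -1/528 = -0.00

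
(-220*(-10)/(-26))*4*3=-13200/13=-1015.38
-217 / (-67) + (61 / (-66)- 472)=-2076949 / 4422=-469.69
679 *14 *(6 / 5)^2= 342216 / 25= 13688.64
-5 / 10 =-1 / 2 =-0.50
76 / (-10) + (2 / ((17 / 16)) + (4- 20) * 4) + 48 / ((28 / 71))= 30938 / 595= 52.00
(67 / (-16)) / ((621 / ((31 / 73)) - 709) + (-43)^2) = -2077 / 1290768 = -0.00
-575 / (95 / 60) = -6900 / 19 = -363.16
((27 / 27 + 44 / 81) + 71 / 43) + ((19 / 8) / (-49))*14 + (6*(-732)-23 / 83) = -35532887783 / 8094492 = -4389.76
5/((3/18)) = 30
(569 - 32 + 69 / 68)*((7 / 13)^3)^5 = 173689537841264655 / 3480640724958171476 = 0.05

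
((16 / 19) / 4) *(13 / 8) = 13 / 38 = 0.34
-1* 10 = -10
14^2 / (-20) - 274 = -1419 / 5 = -283.80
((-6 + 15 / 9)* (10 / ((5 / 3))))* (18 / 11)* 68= -31824 / 11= -2893.09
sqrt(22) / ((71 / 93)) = 93* sqrt(22) / 71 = 6.14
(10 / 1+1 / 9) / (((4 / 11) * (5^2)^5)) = 1001 / 351562500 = 0.00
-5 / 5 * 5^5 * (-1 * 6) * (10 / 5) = 37500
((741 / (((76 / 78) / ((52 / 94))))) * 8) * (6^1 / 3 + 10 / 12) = 448188 / 47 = 9535.91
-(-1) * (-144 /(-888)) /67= 6 /2479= 0.00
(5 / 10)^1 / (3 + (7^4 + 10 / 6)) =3 / 14434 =0.00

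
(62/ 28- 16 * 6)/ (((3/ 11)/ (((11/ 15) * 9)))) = -158873/ 70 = -2269.61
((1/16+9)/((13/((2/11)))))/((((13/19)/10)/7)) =96425/7436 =12.97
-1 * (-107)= 107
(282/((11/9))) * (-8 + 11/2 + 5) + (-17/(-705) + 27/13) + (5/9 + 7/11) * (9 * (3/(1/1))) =5600741/9165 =611.10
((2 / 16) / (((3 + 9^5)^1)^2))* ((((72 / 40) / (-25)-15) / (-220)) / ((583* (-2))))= -157 / 74543401695840000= -0.00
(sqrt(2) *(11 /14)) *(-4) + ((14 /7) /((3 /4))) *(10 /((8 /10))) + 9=127 /3 - 22 *sqrt(2) /7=37.89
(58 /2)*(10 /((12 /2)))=145 /3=48.33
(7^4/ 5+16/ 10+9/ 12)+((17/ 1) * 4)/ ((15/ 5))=30313/ 60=505.22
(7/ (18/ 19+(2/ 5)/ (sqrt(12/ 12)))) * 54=17955/ 64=280.55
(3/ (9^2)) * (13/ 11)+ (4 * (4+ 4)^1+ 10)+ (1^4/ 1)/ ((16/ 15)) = 204247/ 4752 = 42.98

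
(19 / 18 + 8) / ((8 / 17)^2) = 47107 / 1152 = 40.89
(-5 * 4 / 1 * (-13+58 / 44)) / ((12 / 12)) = 2570 / 11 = 233.64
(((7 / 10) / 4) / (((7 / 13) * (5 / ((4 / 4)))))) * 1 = 13 / 200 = 0.06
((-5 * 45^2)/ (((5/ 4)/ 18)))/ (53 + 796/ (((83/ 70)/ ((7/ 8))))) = -672300/ 2953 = -227.67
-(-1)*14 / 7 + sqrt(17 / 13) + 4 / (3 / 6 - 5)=2.25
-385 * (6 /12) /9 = -385 /18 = -21.39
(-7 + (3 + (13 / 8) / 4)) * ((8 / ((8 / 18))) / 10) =-207 / 32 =-6.47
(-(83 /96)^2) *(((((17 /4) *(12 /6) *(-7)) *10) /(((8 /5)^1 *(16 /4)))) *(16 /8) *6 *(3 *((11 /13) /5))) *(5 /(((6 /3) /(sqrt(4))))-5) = 0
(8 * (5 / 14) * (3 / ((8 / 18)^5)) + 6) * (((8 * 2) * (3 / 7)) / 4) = 2689461 / 3136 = 857.61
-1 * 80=-80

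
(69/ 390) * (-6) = -69/ 65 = -1.06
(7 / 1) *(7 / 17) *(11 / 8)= 539 / 136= 3.96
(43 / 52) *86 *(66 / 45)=20339 / 195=104.30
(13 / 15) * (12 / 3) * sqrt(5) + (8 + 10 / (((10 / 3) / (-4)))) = -4 + 52 * sqrt(5) / 15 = 3.75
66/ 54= 11/ 9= 1.22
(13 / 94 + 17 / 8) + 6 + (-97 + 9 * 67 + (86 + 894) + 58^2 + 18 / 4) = 1828399 / 376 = 4862.76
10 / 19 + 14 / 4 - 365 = -13717 / 38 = -360.97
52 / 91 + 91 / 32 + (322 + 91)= 93277 / 224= 416.42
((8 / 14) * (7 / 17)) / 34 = 2 / 289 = 0.01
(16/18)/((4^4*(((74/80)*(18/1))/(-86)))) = -215/11988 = -0.02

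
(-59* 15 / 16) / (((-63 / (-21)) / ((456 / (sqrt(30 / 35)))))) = -5605* sqrt(42) / 4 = -9081.14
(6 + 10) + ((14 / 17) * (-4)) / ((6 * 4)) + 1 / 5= 4096 / 255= 16.06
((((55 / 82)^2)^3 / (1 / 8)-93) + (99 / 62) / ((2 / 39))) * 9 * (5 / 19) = -3240809973272115 / 22382491183592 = -144.79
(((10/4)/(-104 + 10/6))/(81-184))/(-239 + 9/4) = -0.00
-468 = -468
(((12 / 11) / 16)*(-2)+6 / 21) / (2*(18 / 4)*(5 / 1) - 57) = -23 / 1848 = -0.01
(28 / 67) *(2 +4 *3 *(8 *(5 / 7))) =1976 / 67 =29.49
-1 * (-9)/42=3/14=0.21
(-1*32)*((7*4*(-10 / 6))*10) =44800 / 3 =14933.33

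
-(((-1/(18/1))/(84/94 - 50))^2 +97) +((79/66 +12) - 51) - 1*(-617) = 9154482102901/18984943296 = 482.20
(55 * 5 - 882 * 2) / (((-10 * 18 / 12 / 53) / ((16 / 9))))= 1262672 / 135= 9353.13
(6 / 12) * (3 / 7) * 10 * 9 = 135 / 7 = 19.29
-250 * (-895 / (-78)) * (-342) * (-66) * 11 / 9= -1028802500 / 13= -79138653.85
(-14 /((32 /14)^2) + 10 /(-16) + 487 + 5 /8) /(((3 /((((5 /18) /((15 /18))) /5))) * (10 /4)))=61993 /14400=4.31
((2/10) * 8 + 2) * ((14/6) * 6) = 252/5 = 50.40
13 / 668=0.02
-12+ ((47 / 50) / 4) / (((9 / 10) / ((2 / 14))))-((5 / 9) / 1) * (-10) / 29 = -430117 / 36540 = -11.77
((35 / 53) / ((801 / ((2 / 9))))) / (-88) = -35 / 16811388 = -0.00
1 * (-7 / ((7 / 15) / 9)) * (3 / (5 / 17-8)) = 6885 / 131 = 52.56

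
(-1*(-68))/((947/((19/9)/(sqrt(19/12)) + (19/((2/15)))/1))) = 136*sqrt(57)/8523 + 9690/947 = 10.35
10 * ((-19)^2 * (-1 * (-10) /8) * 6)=27075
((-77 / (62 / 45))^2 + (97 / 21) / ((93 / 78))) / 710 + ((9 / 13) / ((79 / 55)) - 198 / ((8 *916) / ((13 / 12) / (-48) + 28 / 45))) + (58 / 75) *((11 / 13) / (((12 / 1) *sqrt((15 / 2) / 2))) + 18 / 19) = 319 *sqrt(15) / 43875 + 918374231101000301 / 163908140490931200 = 5.63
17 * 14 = 238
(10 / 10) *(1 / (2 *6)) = 1 / 12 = 0.08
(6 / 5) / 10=3 / 25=0.12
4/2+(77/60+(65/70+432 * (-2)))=-361111/420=-859.79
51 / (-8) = -51 / 8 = -6.38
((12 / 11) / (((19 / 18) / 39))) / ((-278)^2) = 2106 / 4038089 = 0.00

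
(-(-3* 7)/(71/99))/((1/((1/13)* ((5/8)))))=10395/7384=1.41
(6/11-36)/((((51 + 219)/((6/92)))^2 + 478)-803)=-78/37706405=-0.00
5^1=5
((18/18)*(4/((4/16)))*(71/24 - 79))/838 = -1825/1257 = -1.45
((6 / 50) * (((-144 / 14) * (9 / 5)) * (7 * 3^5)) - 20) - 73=-484017 / 125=-3872.14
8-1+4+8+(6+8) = 33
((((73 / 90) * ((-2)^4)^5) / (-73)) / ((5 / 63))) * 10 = -7340032 / 5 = -1468006.40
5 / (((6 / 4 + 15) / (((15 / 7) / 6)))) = 25 / 231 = 0.11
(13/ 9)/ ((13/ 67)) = 67/ 9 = 7.44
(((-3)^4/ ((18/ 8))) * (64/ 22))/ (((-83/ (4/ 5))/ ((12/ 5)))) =-55296/ 22825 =-2.42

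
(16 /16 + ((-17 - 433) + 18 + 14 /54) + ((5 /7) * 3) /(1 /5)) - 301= -136274 /189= -721.03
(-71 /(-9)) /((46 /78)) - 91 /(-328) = 309023 /22632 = 13.65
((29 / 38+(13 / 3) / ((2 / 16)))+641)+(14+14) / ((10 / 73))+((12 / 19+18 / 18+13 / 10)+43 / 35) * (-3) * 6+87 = 3562859 / 3990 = 892.95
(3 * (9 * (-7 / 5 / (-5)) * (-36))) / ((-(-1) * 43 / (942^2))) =-6037624656 / 1075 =-5616395.03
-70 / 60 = -7 / 6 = -1.17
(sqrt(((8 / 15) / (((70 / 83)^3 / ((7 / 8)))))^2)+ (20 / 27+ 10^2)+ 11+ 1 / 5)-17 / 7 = 729569083 / 6615000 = 110.29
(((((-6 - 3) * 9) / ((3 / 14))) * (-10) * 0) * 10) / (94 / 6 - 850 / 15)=0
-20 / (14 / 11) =-110 / 7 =-15.71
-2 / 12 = -1 / 6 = -0.17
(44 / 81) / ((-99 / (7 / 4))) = -7 / 729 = -0.01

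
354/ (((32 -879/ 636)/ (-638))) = -47880624/ 6491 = -7376.46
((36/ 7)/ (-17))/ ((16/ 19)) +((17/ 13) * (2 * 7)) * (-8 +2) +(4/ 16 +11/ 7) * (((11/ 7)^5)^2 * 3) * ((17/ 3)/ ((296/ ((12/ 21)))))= -94814764163430075/ 905441643540616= -104.72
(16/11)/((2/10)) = 80/11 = 7.27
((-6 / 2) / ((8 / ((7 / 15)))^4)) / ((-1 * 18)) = 2401 / 1244160000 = 0.00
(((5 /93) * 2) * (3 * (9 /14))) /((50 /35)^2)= 63 /620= 0.10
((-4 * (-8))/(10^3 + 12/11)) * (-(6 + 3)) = -792/2753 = -0.29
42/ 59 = 0.71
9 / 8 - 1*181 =-1439 / 8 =-179.88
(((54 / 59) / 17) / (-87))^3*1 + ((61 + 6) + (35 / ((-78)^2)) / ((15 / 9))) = 3343966510213684853 / 49907376807528084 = 67.00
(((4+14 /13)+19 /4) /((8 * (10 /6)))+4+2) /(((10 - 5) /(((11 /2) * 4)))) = 154143 /5200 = 29.64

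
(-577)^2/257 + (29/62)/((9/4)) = 92902097/71703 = 1295.65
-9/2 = -4.50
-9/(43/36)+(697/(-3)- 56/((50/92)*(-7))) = -726103/3225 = -225.15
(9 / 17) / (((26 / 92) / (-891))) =-368874 / 221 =-1669.11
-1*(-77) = 77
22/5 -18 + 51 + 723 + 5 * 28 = 4502/5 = 900.40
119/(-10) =-119/10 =-11.90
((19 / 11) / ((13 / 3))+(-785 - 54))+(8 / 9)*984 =15472 / 429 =36.07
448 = 448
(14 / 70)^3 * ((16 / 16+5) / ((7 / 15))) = 18 / 175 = 0.10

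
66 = 66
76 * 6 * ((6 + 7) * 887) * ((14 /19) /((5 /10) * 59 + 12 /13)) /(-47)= -14390688 /5311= -2709.60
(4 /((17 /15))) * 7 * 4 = 1680 /17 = 98.82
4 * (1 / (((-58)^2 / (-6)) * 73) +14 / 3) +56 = 13752014 / 184179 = 74.67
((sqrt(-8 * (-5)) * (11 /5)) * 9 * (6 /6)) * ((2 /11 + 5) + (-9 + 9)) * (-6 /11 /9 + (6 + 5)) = 7098.57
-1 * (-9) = 9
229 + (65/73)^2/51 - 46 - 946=-762.98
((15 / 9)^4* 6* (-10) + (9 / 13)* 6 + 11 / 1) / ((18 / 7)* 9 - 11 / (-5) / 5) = -27506675 / 1448577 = -18.99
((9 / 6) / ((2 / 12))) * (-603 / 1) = -5427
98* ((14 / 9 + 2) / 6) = 1568 / 27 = 58.07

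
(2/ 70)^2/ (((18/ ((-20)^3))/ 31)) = -4960/ 441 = -11.25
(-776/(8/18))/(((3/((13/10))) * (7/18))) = -68094/35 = -1945.54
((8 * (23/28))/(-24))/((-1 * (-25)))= -0.01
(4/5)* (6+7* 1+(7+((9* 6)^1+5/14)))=2082/35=59.49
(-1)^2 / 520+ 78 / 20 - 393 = -202331 / 520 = -389.10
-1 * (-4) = 4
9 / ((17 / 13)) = 117 / 17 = 6.88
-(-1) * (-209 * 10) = -2090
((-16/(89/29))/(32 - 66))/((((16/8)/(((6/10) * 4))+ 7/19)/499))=13197552/207281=63.67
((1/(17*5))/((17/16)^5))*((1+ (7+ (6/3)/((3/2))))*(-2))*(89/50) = -2613051392/9051588375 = -0.29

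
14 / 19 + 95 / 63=2687 / 1197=2.24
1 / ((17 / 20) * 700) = 0.00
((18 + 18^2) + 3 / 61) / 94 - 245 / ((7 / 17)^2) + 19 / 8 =-33004587 / 22936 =-1438.99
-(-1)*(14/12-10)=-53/6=-8.83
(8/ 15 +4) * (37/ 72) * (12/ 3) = 1258/ 135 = 9.32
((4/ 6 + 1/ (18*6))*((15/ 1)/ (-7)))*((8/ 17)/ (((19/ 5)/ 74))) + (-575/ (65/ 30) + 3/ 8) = -588929189/ 2116296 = -278.28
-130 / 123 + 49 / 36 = 449 / 1476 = 0.30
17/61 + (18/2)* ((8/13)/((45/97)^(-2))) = 10973189/7461337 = 1.47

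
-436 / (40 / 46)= -501.40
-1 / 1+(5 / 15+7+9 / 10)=217 / 30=7.23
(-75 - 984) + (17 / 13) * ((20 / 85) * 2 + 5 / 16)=-220059 / 208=-1057.98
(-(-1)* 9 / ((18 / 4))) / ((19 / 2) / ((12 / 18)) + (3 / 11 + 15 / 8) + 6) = 176 / 1971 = 0.09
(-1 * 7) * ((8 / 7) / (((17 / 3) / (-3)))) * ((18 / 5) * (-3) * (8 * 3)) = -93312 / 85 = -1097.79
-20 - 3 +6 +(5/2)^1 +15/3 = -19/2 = -9.50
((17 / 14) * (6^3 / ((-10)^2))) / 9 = 51 / 175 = 0.29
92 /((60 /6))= 46 /5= 9.20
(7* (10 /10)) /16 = 7 /16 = 0.44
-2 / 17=-0.12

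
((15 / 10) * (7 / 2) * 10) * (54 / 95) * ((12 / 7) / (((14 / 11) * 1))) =5346 / 133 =40.20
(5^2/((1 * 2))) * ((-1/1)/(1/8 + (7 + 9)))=-100/129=-0.78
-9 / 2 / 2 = -9 / 4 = -2.25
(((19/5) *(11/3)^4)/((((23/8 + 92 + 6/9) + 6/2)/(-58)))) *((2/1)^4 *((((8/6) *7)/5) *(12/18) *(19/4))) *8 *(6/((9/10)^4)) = -63923600097280/22851963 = -2797291.42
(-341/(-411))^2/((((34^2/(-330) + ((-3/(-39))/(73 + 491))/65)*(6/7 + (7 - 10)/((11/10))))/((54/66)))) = 71118738691/827226632748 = 0.09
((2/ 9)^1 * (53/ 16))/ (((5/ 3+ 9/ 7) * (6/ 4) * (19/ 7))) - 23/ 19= -48739/ 42408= -1.15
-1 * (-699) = 699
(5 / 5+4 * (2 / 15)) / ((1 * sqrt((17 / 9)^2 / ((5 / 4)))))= 69 * sqrt(5) / 170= 0.91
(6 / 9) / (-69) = -0.01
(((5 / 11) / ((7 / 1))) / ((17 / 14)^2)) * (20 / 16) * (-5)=-875 / 3179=-0.28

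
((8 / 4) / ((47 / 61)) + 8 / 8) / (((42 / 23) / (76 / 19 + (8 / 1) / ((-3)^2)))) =9.63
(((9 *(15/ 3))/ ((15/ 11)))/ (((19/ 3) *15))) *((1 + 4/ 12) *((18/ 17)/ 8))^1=99/ 1615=0.06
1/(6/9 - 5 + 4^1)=-3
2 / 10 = 1 / 5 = 0.20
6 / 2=3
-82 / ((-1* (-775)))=-0.11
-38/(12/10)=-95/3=-31.67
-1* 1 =-1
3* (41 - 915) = -2622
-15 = -15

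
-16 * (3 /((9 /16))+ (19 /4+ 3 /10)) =-2492 /15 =-166.13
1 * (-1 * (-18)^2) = -324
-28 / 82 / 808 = -7 / 16564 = -0.00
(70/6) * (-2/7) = -10/3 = -3.33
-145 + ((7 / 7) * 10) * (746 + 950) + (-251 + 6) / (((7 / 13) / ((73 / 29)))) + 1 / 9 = 4089809 / 261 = 15669.77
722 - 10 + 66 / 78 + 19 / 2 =18781 / 26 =722.35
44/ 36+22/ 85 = 1133/ 765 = 1.48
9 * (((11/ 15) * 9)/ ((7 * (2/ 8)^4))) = 76032/ 35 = 2172.34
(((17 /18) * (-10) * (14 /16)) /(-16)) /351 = 595 /404352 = 0.00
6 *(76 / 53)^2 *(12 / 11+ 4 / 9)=1755904 / 92697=18.94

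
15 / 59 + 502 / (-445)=-22943 / 26255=-0.87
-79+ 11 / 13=-1016 / 13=-78.15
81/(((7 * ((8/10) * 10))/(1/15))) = 27/280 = 0.10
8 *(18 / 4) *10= 360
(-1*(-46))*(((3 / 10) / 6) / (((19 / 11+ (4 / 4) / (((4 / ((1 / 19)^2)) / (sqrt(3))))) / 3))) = 15034873128 / 3763668665 - 6027978*sqrt(3) / 3763668665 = 3.99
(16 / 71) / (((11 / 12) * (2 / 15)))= 1440 / 781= 1.84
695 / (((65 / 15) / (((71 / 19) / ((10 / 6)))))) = 88821 / 247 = 359.60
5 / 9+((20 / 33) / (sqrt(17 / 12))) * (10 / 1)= 5 / 9+400 * sqrt(51) / 561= 5.65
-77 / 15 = -5.13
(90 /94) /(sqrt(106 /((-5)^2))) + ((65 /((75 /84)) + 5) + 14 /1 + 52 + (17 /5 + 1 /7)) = 225 * sqrt(106) /4982 + 5157 /35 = 147.81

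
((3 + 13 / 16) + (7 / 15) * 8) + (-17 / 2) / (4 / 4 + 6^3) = 390947 / 52080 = 7.51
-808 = -808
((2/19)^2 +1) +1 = 726/361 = 2.01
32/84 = 8/21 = 0.38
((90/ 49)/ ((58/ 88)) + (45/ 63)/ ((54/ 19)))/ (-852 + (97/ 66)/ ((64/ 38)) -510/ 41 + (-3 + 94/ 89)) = -59887388000/ 17061081464637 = -0.00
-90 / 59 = -1.53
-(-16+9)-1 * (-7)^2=-42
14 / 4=3.50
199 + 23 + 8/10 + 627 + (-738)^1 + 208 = 1599/5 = 319.80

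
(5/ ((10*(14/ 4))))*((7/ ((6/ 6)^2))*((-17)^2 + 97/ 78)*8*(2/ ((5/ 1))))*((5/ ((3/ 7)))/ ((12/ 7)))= 2218622/ 351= 6320.86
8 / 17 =0.47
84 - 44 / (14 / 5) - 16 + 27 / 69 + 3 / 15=42566 / 805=52.88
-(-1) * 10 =10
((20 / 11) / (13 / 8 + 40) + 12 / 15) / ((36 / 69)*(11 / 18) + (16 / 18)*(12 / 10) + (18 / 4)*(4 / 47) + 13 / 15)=16703612 / 52172109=0.32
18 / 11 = 1.64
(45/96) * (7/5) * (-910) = -9555/16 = -597.19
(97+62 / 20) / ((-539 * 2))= -0.09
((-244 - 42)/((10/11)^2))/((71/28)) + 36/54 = -723176/5325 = -135.81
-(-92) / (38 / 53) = 2438 / 19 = 128.32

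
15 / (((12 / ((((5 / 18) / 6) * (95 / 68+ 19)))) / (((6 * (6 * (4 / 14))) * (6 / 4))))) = 18.21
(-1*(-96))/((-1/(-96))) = 9216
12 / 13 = 0.92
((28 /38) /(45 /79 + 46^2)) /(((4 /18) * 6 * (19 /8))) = 948 /8623207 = 0.00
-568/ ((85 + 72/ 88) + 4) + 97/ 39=-2843/ 741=-3.84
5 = 5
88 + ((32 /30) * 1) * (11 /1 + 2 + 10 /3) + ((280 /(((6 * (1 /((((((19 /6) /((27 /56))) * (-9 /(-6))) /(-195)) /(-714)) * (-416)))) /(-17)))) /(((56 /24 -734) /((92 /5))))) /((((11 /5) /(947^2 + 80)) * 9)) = -466382631448 /17601705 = -26496.45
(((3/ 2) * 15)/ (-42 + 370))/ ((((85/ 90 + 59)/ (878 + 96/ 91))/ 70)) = 80993925/ 1150214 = 70.42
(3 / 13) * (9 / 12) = 9 / 52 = 0.17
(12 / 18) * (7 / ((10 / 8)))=56 / 15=3.73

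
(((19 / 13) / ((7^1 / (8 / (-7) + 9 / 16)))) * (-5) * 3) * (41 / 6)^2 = 798475 / 9408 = 84.87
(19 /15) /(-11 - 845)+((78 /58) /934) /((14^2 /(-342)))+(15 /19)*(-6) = -767510553637 /161893563720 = -4.74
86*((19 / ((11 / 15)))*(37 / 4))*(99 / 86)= 94905 / 4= 23726.25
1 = 1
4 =4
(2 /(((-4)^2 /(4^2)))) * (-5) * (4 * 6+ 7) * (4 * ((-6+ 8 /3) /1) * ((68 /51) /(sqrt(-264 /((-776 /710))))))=4960 * sqrt(2272710) /21087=354.60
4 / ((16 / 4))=1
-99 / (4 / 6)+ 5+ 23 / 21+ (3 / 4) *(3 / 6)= -23861 / 168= -142.03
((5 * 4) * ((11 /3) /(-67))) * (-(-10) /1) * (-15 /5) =2200 /67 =32.84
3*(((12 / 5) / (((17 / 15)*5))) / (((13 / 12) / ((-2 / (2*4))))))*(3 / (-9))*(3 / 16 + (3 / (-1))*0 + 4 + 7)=4833 / 4420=1.09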